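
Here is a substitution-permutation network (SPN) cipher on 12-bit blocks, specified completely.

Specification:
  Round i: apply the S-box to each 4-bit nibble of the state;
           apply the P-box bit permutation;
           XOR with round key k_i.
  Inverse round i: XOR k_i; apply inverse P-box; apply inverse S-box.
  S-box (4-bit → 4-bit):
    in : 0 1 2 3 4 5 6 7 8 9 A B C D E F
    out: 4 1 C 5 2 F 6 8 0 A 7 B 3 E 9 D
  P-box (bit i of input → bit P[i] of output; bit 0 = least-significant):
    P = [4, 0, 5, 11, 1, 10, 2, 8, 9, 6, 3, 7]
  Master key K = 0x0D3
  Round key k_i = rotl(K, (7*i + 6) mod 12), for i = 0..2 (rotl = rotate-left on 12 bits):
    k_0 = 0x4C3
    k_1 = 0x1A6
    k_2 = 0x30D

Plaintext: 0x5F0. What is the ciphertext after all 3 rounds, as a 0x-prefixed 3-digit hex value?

0x339

s_0 = plaintext = 0x5F0
s_1 = Round(s_0, k_0) = 0x72D
s_2 = Round(s_1, k_1) = 0x803
s_3 = Round(s_2, k_2) = 0x339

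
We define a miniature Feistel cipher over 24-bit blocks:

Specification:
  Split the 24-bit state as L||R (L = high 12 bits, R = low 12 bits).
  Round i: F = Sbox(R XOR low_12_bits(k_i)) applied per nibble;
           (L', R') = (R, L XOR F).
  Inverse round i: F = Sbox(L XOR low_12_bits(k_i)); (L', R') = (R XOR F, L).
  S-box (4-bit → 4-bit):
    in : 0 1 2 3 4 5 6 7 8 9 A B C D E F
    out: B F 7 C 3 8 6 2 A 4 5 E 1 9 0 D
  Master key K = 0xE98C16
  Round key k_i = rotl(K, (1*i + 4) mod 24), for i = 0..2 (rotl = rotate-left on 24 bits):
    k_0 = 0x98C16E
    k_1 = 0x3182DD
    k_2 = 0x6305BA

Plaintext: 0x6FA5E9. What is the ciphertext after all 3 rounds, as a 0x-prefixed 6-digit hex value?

s_0 = plaintext = 0x6FA5E9
s_1 = Round(s_0, k_0) = 0x5E9558
s_2 = Round(s_1, k_1) = 0x558741
s_3 = Round(s_2, k_2) = 0x741286

0x741286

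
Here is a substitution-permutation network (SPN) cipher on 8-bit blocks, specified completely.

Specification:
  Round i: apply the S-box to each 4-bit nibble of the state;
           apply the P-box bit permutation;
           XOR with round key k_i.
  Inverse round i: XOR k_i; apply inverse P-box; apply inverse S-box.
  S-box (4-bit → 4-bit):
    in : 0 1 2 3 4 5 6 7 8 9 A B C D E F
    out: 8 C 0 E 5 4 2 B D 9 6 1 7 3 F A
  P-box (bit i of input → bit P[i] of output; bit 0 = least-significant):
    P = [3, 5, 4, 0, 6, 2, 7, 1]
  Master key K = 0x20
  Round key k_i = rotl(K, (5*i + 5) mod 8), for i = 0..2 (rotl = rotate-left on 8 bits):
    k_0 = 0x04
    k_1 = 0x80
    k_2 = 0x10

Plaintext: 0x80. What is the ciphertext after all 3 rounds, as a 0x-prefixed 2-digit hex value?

0x3C

s_0 = plaintext = 0x80
s_1 = Round(s_0, k_0) = 0xC7
s_2 = Round(s_1, k_1) = 0x6D
s_3 = Round(s_2, k_2) = 0x3C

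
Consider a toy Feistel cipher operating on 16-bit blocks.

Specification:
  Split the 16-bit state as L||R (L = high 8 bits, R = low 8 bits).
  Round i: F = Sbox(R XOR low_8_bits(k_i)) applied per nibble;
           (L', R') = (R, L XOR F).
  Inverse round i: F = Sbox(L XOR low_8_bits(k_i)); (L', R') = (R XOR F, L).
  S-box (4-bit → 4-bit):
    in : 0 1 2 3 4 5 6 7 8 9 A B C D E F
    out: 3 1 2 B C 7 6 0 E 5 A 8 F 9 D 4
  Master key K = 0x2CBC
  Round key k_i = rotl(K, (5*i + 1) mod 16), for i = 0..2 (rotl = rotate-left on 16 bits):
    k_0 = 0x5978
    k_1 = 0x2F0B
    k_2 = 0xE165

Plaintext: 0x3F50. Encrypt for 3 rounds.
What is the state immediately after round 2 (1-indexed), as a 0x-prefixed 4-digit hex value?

s_0 = plaintext = 0x3F50
s_1 = Round(s_0, k_0) = 0x5011
s_2 = Round(s_1, k_1) = 0x114A
s_3 = Round(s_2, k_2) = 0x4A35

0x114A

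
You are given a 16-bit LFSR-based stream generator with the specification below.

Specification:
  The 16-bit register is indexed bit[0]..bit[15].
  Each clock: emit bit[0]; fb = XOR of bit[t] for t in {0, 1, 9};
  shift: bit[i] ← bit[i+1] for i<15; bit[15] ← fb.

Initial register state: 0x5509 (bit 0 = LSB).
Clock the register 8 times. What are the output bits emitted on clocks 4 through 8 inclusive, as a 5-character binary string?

10000

reg_0 = 0x5509
clock 1: out=1, reg = 0xAA84
clock 2: out=0, reg = 0xD542
clock 3: out=0, reg = 0xEAA1
clock 4: out=1, reg = 0x7550
clock 5: out=0, reg = 0x3AA8
clock 6: out=0, reg = 0x9D54
clock 7: out=0, reg = 0x4EAA
clock 8: out=0, reg = 0x2755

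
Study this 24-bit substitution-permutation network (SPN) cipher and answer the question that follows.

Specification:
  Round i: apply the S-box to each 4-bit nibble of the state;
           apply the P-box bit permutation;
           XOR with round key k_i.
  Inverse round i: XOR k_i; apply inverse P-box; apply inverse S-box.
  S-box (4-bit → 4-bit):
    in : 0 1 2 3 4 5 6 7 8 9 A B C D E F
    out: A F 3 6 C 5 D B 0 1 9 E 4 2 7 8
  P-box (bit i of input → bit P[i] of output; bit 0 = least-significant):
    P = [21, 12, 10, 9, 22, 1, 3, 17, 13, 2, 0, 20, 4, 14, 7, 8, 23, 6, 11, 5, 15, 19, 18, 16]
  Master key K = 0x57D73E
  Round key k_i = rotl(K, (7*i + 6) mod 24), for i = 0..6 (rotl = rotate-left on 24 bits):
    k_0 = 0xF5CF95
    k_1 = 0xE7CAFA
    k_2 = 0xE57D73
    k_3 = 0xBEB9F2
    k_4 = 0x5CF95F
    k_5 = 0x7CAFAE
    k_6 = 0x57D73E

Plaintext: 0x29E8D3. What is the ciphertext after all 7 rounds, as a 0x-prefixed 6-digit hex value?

s_0 = plaintext = 0x29E8D3
s_1 = Round(s_0, k_0) = 0x7D1B07
s_2 = Round(s_1, k_1) = 0xDC192D
s_3 = Round(s_2, k_2) = 0xAD04E1
s_4 = Round(s_3, k_3) = 0xCF6EB9
s_5 = Round(s_4, k_4) = 0x7AD8E0
s_6 = Round(s_5, k_5) = 0xB57D84
s_7 = Round(s_6, k_6) = 0xDA982A

0xDA982A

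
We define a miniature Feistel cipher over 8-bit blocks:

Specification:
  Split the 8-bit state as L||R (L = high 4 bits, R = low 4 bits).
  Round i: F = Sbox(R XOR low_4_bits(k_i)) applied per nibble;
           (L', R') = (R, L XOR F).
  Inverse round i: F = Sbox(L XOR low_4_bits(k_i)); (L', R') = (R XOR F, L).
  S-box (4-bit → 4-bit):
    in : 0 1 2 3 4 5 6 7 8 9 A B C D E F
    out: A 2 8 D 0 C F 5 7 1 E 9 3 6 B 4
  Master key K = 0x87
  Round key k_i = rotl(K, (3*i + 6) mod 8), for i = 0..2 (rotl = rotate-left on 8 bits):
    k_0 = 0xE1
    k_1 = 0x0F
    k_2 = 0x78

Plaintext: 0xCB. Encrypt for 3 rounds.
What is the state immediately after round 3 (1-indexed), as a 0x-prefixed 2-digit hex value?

0xDE

s_0 = plaintext = 0xCB
s_1 = Round(s_0, k_0) = 0xB2
s_2 = Round(s_1, k_1) = 0x2D
s_3 = Round(s_2, k_2) = 0xDE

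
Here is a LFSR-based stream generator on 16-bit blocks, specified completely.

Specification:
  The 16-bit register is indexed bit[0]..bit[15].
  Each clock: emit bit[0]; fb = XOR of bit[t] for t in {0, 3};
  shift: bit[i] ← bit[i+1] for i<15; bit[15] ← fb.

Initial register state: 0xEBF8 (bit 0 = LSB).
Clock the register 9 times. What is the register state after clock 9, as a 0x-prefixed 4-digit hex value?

0x43F5

reg_0 = 0xEBF8
clock 1: out=0, reg = 0xF5FC
clock 2: out=0, reg = 0xFAFE
clock 3: out=0, reg = 0xFD7F
clock 4: out=1, reg = 0x7EBF
clock 5: out=1, reg = 0x3F5F
clock 6: out=1, reg = 0x1FAF
clock 7: out=1, reg = 0x0FD7
clock 8: out=1, reg = 0x87EB
clock 9: out=1, reg = 0x43F5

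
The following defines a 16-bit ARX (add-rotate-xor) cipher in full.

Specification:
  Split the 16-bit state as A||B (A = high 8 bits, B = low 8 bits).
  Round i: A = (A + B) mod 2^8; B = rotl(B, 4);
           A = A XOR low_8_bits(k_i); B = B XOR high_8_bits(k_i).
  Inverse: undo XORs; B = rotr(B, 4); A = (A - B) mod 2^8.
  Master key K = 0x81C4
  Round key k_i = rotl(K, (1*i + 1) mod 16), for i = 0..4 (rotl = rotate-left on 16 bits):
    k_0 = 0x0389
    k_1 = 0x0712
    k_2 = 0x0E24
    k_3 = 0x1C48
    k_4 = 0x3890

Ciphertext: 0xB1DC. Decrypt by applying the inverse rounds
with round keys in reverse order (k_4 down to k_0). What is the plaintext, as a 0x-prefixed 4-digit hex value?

0x5985

s_0 = ciphertext = 0xB1DC
s_1 = InvRound(s_0, k_4) = 0xD34E
s_2 = InvRound(s_1, k_3) = 0x7625
s_3 = InvRound(s_2, k_2) = 0xA0B2
s_4 = InvRound(s_3, k_1) = 0x575B
s_5 = InvRound(s_4, k_0) = 0x5985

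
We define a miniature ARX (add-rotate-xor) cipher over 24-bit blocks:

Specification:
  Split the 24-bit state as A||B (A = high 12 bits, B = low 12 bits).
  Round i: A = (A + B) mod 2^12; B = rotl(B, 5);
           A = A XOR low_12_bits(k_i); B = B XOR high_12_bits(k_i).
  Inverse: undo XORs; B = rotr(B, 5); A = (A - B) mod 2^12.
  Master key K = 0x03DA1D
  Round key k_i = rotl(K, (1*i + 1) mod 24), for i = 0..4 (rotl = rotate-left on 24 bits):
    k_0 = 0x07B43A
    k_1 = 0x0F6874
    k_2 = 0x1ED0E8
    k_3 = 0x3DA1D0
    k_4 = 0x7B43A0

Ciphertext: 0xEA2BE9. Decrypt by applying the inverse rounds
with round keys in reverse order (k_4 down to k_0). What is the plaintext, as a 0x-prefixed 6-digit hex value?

0x06E7EB

s_0 = ciphertext = 0xEA2BE9
s_1 = InvRound(s_0, k_4) = 0xE20EE2
s_2 = InvRound(s_1, k_3) = 0x387C69
s_3 = InvRound(s_2, k_2) = 0x10326C
s_4 = InvRound(s_3, k_1) = 0xC63D14
s_5 = InvRound(s_4, k_0) = 0x06E7EB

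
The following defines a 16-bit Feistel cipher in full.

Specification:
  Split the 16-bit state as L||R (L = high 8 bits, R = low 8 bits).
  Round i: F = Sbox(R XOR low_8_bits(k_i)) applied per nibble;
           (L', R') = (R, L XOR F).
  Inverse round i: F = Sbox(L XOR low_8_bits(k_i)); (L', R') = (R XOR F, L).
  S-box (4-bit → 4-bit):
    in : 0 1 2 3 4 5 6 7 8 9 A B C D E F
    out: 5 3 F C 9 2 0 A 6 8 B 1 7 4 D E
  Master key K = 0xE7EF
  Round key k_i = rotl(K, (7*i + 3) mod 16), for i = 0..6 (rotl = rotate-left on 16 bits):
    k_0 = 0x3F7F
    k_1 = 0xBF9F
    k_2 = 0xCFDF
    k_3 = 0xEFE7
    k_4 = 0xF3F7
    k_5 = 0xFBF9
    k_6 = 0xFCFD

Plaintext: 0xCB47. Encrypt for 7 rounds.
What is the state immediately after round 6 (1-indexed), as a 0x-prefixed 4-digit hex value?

s_0 = plaintext = 0xCB47
s_1 = Round(s_0, k_0) = 0x470D
s_2 = Round(s_1, k_1) = 0x0DC8
s_3 = Round(s_2, k_2) = 0xC837
s_4 = Round(s_3, k_3) = 0x378D
s_5 = Round(s_4, k_4) = 0x8D9C
s_6 = Round(s_5, k_5) = 0x9C8F
s_7 = Round(s_6, k_6) = 0x8F33

0x9C8F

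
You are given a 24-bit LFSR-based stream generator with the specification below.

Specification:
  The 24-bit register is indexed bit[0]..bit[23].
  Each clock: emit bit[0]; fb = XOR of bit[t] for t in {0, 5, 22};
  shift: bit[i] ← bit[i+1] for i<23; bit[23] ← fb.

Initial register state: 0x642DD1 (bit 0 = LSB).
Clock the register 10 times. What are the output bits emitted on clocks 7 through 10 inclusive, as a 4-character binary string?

1110

reg_0 = 0x642DD1
clock 1: out=1, reg = 0x3216E8
clock 2: out=0, reg = 0x990B74
clock 3: out=0, reg = 0xCC85BA
clock 4: out=0, reg = 0x6642DD
clock 5: out=1, reg = 0x33216E
clock 6: out=0, reg = 0x9990B7
clock 7: out=1, reg = 0x4CC85B
clock 8: out=1, reg = 0x26642D
clock 9: out=1, reg = 0x133216
clock 10: out=0, reg = 0x09990B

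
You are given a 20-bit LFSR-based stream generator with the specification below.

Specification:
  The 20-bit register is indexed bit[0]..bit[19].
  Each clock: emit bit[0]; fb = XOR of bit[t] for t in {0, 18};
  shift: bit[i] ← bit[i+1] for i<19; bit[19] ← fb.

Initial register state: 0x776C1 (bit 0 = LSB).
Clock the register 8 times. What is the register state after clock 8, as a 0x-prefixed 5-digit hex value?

reg_0 = 0x776C1
clock 1: out=1, reg = 0x3BB60
clock 2: out=0, reg = 0x1DDB0
clock 3: out=0, reg = 0x0EED8
clock 4: out=0, reg = 0x0776C
clock 5: out=0, reg = 0x03BB6
clock 6: out=0, reg = 0x01DDB
clock 7: out=1, reg = 0x80EED
clock 8: out=1, reg = 0xC0776

0xC0776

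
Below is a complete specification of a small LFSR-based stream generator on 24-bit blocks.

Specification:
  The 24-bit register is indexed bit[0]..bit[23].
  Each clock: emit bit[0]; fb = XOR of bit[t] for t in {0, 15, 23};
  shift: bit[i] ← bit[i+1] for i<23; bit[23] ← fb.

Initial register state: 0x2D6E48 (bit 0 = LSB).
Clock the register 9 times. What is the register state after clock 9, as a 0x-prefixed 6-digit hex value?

0x0716B7

reg_0 = 0x2D6E48
clock 1: out=0, reg = 0x16B724
clock 2: out=0, reg = 0x8B5B92
clock 3: out=0, reg = 0xC5ADC9
clock 4: out=1, reg = 0xE2D6E4
clock 5: out=0, reg = 0x716B72
clock 6: out=0, reg = 0x38B5B9
clock 7: out=1, reg = 0x1C5ADC
clock 8: out=0, reg = 0x0E2D6E
clock 9: out=0, reg = 0x0716B7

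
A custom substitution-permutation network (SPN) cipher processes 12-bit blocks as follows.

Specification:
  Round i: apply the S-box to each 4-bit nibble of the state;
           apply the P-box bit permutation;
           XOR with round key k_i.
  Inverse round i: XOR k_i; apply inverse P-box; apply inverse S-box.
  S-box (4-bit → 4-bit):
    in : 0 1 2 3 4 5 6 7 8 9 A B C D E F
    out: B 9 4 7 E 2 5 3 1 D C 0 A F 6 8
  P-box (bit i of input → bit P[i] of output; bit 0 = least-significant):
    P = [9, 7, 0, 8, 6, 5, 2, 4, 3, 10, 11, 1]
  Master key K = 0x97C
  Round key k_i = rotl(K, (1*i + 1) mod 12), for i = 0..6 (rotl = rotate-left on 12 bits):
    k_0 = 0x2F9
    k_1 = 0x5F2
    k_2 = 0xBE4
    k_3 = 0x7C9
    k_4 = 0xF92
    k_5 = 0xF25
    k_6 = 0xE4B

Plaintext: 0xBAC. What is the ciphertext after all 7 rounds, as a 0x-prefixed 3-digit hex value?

0xA35

s_0 = plaintext = 0xBAC
s_1 = Round(s_0, k_0) = 0x36D
s_2 = Round(s_1, k_1) = 0xA3F
s_3 = Round(s_2, k_2) = 0x282
s_4 = Round(s_3, k_3) = 0xF88
s_5 = Round(s_4, k_4) = 0xDD0
s_6 = Round(s_5, k_5) = 0x0DB
s_7 = Round(s_6, k_6) = 0xA35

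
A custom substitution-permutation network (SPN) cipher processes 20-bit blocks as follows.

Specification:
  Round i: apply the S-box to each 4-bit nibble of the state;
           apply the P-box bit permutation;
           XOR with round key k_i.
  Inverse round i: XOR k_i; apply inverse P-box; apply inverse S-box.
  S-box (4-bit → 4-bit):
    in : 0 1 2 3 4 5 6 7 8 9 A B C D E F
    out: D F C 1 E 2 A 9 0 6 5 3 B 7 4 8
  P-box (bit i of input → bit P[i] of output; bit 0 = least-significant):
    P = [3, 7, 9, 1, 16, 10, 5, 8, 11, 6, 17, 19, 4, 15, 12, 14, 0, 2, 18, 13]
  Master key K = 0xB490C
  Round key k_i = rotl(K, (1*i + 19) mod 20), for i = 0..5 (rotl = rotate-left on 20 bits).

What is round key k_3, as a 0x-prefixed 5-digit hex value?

K = 0xB490C
k_0 = rotl(K, (1*0+19) mod 20) = rotl(K, 19) = 0x5A486
k_1 = rotl(K, (1*1+19) mod 20) = rotl(K, 0) = 0xB490C
k_2 = rotl(K, (1*2+19) mod 20) = rotl(K, 1) = 0x69219
k_3 = rotl(K, (1*3+19) mod 20) = rotl(K, 2) = 0xD2432

0xD2432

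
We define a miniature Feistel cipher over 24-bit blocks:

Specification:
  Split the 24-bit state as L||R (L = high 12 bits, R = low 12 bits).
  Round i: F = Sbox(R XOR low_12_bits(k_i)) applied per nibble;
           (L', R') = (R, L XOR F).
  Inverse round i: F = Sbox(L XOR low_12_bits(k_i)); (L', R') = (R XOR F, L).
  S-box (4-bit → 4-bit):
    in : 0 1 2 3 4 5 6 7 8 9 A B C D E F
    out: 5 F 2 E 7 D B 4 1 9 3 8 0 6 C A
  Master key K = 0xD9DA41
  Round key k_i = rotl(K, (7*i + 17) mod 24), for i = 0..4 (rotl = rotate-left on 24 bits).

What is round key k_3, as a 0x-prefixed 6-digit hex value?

K = 0xD9DA41
k_0 = rotl(K, (7*0+17) mod 24) = rotl(K, 17) = 0x83B3B4
k_1 = rotl(K, (7*1+17) mod 24) = rotl(K, 0) = 0xD9DA41
k_2 = rotl(K, (7*2+17) mod 24) = rotl(K, 7) = 0xED20EC
k_3 = rotl(K, (7*3+17) mod 24) = rotl(K, 14) = 0x907676

0x907676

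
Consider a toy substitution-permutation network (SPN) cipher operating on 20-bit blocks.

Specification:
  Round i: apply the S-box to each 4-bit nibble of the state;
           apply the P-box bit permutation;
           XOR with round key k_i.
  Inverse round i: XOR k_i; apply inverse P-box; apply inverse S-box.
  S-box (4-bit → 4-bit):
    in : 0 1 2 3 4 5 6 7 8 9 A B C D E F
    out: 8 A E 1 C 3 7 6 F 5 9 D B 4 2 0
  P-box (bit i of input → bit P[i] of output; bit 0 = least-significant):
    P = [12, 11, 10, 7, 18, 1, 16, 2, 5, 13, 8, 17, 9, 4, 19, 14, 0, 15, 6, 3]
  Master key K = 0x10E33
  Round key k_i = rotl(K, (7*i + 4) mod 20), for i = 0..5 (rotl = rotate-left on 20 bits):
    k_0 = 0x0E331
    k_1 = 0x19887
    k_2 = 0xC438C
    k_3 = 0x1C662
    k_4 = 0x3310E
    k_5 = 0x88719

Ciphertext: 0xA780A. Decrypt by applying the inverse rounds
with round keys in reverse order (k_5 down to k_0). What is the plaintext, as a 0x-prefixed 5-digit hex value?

s_0 = ciphertext = 0xA780A
s_1 = InvRound(s_0, k_5) = 0x5C2E6
s_2 = InvRound(s_1, k_4) = 0x2A83A
s_3 = InvRound(s_2, k_3) = 0x4C1D7
s_4 = InvRound(s_3, k_2) = 0x86FEF
s_5 = InvRound(s_4, k_1) = 0x2B6D9
s_6 = InvRound(s_5, k_0) = 0x40BFB

0x40BFB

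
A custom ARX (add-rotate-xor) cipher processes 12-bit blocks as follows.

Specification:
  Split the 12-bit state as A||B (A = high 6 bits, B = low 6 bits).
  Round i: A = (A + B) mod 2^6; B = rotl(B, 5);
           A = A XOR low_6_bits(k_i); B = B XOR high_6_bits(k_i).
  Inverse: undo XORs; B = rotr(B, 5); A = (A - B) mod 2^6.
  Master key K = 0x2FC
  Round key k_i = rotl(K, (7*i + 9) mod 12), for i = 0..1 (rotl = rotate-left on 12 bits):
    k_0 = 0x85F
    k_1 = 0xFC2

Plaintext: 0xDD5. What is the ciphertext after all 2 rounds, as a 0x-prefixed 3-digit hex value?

s_0 = plaintext = 0xDD5
s_1 = Round(s_0, k_0) = 0x4CB
s_2 = Round(s_1, k_1) = 0x71A

0x71A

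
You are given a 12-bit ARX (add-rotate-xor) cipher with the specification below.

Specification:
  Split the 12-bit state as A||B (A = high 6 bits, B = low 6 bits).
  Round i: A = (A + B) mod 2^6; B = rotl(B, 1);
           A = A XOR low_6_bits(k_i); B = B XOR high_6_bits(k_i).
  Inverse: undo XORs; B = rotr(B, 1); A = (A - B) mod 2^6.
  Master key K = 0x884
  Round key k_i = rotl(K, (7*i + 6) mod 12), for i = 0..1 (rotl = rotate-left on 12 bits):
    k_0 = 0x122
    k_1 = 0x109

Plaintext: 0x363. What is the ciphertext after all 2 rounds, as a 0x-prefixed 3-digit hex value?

0x702

s_0 = plaintext = 0x363
s_1 = Round(s_0, k_0) = 0x483
s_2 = Round(s_1, k_1) = 0x702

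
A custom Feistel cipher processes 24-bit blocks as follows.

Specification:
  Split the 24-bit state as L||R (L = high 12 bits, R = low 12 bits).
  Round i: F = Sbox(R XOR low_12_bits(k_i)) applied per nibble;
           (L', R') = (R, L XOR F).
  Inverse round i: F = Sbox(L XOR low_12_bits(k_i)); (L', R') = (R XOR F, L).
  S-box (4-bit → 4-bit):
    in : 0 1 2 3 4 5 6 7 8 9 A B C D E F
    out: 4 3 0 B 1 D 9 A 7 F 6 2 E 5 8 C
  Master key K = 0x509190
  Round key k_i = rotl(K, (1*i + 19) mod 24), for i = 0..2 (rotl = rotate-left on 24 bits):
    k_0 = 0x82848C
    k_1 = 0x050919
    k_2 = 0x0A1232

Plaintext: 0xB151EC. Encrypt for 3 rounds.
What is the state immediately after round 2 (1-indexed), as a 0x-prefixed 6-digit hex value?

0x681D1B

s_0 = plaintext = 0xB151EC
s_1 = Round(s_0, k_0) = 0x1EC681
s_2 = Round(s_1, k_1) = 0x681D1B
s_3 = Round(s_2, k_2) = 0xD1BA8E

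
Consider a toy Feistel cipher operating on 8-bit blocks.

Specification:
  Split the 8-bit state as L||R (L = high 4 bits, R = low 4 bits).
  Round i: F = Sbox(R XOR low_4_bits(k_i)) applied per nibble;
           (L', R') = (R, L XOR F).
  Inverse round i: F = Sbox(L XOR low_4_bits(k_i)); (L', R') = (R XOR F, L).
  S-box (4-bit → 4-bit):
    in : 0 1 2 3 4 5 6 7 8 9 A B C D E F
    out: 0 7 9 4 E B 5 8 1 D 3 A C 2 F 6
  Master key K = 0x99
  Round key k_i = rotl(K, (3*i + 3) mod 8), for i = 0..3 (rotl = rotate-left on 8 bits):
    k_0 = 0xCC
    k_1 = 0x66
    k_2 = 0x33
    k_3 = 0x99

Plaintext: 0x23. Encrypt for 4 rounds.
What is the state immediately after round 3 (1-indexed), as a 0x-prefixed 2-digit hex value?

0xA9

s_0 = plaintext = 0x23
s_1 = Round(s_0, k_0) = 0x34
s_2 = Round(s_1, k_1) = 0x4A
s_3 = Round(s_2, k_2) = 0xA9
s_4 = Round(s_3, k_3) = 0x9A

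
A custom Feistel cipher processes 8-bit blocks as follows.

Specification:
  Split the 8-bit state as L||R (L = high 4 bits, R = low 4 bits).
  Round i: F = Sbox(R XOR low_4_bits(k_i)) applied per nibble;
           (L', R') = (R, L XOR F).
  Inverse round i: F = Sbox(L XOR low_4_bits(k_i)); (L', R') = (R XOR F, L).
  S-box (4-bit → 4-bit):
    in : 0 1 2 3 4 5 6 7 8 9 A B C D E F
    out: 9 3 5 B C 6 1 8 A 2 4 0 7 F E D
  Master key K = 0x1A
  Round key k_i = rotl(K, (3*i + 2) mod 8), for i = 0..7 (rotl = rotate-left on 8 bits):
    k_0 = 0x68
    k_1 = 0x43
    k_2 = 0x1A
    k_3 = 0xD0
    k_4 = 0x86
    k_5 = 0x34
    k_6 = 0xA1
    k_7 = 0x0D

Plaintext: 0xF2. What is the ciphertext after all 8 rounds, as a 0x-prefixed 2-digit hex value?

0x02

s_0 = plaintext = 0xF2
s_1 = Round(s_0, k_0) = 0x2B
s_2 = Round(s_1, k_1) = 0xB8
s_3 = Round(s_2, k_2) = 0x8E
s_4 = Round(s_3, k_3) = 0xE6
s_5 = Round(s_4, k_4) = 0x67
s_6 = Round(s_5, k_5) = 0x7D
s_7 = Round(s_6, k_6) = 0xD0
s_8 = Round(s_7, k_7) = 0x02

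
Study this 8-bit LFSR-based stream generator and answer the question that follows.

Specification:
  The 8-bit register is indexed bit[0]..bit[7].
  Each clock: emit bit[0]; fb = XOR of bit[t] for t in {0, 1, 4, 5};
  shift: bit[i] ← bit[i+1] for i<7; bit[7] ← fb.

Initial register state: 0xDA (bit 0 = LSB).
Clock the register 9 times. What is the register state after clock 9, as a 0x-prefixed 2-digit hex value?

reg_0 = 0xDA
clock 1: out=0, reg = 0x6D
clock 2: out=1, reg = 0x36
clock 3: out=0, reg = 0x9B
clock 4: out=1, reg = 0xCD
clock 5: out=1, reg = 0xE6
clock 6: out=0, reg = 0x73
clock 7: out=1, reg = 0x39
clock 8: out=1, reg = 0x9C
clock 9: out=0, reg = 0xCE

0xCE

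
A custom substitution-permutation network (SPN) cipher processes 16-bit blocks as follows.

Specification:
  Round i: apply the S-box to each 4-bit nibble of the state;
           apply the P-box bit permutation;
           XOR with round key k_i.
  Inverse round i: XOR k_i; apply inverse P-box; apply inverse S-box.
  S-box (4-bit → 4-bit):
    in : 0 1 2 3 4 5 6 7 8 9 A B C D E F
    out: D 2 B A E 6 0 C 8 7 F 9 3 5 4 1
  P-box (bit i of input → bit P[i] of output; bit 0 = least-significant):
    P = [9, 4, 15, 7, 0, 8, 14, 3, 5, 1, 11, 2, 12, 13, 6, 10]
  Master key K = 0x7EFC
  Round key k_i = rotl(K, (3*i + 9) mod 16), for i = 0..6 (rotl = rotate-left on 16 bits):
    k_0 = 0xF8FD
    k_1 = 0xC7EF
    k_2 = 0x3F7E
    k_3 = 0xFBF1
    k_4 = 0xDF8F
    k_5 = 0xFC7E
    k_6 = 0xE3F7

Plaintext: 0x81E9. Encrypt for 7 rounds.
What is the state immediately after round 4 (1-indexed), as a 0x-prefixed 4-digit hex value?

s_0 = plaintext = 0x81E9
s_1 = Round(s_0, k_0) = 0x3EEF
s_2 = Round(s_1, k_1) = 0xA9EF
s_3 = Round(s_2, k_2) = 0x411C
s_4 = Round(s_3, k_3) = 0xDCA3
s_5 = Round(s_4, k_4) = 0x8E74
s_6 = Round(s_5, k_5) = 0x30E6
s_7 = Round(s_6, k_6) = 0x8FD3

0xDCA3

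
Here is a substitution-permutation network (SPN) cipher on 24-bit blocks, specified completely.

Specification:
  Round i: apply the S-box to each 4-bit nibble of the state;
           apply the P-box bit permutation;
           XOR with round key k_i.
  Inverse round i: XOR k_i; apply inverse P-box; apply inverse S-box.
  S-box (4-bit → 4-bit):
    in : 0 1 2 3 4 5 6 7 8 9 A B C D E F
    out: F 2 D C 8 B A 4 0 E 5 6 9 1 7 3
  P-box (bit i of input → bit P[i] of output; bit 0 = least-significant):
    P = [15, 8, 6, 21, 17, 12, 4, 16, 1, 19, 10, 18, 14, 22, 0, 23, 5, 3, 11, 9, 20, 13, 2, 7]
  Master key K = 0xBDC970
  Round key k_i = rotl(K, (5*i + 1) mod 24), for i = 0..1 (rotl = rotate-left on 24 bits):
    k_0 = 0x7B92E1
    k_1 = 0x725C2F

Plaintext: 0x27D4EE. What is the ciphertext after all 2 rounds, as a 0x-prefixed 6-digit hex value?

0xDBF99F

s_0 = plaintext = 0x27D4EE
s_1 = Round(s_0, k_0) = 0x6D4B35
s_2 = Round(s_1, k_1) = 0xDBF99F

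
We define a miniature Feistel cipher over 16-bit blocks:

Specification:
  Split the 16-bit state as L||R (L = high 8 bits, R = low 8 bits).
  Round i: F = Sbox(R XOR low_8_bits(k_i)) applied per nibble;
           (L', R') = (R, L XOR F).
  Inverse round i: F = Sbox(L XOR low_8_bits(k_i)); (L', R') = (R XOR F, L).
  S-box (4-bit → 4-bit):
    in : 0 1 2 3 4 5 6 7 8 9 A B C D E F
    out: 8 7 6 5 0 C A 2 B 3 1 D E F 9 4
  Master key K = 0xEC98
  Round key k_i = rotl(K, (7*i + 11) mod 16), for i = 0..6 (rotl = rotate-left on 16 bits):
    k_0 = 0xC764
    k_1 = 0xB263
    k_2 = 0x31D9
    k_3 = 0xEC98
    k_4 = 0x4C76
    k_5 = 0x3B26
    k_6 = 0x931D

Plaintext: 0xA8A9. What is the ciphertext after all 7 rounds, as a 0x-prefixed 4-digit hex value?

s_0 = plaintext = 0xA8A9
s_1 = Round(s_0, k_0) = 0xA947
s_2 = Round(s_1, k_1) = 0x47C9
s_3 = Round(s_2, k_2) = 0xC93F
s_4 = Round(s_3, k_3) = 0x3FDB
s_5 = Round(s_4, k_4) = 0xDB20
s_6 = Round(s_5, k_5) = 0x2051
s_7 = Round(s_6, k_6) = 0x512E

0x512E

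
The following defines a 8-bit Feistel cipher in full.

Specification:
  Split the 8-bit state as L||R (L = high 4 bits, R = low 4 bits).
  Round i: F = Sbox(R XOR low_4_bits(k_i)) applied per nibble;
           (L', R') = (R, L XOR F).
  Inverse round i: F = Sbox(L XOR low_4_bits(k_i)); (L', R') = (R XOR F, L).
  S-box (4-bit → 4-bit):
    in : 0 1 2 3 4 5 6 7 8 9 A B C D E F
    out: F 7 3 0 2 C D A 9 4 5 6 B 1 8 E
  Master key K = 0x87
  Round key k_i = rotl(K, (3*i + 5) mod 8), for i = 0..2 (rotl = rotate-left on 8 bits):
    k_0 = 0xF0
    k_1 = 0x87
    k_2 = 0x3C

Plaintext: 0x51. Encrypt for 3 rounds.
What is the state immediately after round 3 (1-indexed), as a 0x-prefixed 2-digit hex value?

0xD5

s_0 = plaintext = 0x51
s_1 = Round(s_0, k_0) = 0x12
s_2 = Round(s_1, k_1) = 0x2D
s_3 = Round(s_2, k_2) = 0xD5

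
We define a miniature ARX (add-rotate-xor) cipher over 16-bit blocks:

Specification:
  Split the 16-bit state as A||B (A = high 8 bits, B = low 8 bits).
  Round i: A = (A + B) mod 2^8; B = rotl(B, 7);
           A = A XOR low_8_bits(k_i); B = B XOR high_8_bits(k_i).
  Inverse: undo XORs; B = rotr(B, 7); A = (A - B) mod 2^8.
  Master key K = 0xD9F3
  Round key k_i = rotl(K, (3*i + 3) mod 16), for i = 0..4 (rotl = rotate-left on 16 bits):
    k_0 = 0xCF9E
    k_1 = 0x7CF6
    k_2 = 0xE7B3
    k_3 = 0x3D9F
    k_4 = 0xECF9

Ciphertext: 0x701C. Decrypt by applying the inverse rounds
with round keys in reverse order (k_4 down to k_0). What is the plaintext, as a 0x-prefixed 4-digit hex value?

0x5C9C

s_0 = ciphertext = 0x701C
s_1 = InvRound(s_0, k_4) = 0xA8E1
s_2 = InvRound(s_1, k_3) = 0x7EB9
s_3 = InvRound(s_2, k_2) = 0x11BC
s_4 = InvRound(s_3, k_1) = 0x6681
s_5 = InvRound(s_4, k_0) = 0x5C9C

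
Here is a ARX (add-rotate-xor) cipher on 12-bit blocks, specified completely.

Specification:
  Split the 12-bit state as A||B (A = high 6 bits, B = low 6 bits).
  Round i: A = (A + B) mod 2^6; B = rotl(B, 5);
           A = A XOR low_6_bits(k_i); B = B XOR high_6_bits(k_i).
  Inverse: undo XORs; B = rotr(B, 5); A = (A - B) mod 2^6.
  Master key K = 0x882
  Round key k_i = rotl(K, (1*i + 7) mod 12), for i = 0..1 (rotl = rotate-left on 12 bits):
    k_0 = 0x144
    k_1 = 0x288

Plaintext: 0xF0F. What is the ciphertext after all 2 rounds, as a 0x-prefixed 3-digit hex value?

0xE5B

s_0 = plaintext = 0xF0F
s_1 = Round(s_0, k_0) = 0x3E2
s_2 = Round(s_1, k_1) = 0xE5B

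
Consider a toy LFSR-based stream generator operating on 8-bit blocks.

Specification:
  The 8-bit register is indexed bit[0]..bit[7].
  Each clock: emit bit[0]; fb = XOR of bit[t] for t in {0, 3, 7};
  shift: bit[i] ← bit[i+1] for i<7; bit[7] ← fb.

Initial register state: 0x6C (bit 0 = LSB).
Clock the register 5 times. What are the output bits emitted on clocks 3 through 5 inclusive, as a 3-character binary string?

110

reg_0 = 0x6C
clock 1: out=0, reg = 0xB6
clock 2: out=0, reg = 0xDB
clock 3: out=1, reg = 0xED
clock 4: out=1, reg = 0xF6
clock 5: out=0, reg = 0xFB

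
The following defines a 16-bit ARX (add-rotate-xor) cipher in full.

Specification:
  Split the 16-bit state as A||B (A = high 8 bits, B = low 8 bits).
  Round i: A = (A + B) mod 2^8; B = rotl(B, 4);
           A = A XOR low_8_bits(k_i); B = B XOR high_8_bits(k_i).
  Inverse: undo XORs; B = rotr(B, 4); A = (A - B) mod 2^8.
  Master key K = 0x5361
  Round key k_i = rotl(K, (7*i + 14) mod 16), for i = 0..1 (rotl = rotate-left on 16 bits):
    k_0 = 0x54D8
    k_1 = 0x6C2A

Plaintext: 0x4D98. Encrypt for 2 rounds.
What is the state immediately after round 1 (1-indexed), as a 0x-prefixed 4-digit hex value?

0x3DDD

s_0 = plaintext = 0x4D98
s_1 = Round(s_0, k_0) = 0x3DDD
s_2 = Round(s_1, k_1) = 0x30B1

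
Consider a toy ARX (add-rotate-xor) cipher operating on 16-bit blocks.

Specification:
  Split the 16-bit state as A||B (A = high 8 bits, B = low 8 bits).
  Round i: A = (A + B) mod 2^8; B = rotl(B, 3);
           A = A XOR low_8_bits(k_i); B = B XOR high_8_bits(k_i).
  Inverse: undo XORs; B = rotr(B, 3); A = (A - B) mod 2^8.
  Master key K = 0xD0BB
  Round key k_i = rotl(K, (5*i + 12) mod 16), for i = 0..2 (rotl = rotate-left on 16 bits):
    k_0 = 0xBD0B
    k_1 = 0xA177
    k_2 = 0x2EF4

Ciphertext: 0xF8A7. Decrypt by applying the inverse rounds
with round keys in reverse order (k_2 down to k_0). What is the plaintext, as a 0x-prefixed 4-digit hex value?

s_0 = ciphertext = 0xF8A7
s_1 = InvRound(s_0, k_2) = 0xDB31
s_2 = InvRound(s_1, k_1) = 0x9A12
s_3 = InvRound(s_2, k_0) = 0x9CF5

0x9CF5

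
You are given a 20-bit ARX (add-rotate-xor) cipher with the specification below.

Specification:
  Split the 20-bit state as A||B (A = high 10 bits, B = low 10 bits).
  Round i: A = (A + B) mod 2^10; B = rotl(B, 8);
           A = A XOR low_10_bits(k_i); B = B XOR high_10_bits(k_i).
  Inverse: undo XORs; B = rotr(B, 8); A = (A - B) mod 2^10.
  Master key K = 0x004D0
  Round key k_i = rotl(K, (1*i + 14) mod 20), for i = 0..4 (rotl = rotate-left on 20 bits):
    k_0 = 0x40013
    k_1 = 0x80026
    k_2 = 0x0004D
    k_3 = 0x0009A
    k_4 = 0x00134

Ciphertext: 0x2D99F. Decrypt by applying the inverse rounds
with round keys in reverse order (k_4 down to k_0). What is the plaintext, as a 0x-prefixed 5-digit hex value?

0x51596

s_0 = ciphertext = 0x2D99F
s_1 = InvRound(s_0, k_4) = 0xC167D
s_2 = InvRound(s_1, k_3) = 0x6A5F6
s_3 = InvRound(s_2, k_2) = 0x82FD9
s_4 = InvRound(s_3, k_1) = 0xB2365
s_5 = InvRound(s_4, k_0) = 0x51596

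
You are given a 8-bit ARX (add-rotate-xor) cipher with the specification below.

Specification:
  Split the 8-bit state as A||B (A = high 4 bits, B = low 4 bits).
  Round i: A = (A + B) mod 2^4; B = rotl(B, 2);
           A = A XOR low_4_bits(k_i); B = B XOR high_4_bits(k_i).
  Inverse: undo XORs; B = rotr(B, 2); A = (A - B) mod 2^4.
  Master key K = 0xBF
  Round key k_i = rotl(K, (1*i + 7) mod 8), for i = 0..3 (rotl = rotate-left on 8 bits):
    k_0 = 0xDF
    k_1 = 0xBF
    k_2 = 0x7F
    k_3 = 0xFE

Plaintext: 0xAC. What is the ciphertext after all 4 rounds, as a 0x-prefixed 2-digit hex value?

s_0 = plaintext = 0xAC
s_1 = Round(s_0, k_0) = 0x9E
s_2 = Round(s_1, k_1) = 0x80
s_3 = Round(s_2, k_2) = 0x77
s_4 = Round(s_3, k_3) = 0x02

0x02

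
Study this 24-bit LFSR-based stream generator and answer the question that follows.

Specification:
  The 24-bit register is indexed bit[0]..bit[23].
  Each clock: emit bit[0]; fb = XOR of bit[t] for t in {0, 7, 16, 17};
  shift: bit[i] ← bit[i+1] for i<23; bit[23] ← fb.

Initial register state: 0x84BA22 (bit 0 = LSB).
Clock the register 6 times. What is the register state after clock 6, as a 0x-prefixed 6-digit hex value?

reg_0 = 0x84BA22
clock 1: out=0, reg = 0x425D11
clock 2: out=1, reg = 0x212E88
clock 3: out=0, reg = 0x109744
clock 4: out=0, reg = 0x084BA2
clock 5: out=0, reg = 0x8425D1
clock 6: out=1, reg = 0x4212E8

0x4212E8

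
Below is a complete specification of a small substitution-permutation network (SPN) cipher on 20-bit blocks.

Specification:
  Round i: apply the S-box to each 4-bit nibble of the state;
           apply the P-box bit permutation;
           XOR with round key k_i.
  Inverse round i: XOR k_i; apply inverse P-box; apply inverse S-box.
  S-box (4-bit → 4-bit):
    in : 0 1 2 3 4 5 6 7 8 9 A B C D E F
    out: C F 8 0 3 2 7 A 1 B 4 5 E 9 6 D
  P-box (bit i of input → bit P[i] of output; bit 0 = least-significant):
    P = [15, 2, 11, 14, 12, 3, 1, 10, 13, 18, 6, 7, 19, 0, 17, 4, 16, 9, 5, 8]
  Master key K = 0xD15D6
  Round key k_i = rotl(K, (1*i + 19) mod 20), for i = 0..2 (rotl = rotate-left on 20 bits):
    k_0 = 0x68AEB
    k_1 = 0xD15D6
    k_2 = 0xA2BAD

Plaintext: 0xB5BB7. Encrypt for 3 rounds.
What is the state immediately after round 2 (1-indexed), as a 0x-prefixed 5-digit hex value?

s_0 = plaintext = 0xB5BB7
s_1 = Round(s_0, k_0) = 0x7FA8C
s_2 = Round(s_1, k_1) = 0x74E82
s_3 = Round(s_2, k_2) = 0x678EC

0x74E82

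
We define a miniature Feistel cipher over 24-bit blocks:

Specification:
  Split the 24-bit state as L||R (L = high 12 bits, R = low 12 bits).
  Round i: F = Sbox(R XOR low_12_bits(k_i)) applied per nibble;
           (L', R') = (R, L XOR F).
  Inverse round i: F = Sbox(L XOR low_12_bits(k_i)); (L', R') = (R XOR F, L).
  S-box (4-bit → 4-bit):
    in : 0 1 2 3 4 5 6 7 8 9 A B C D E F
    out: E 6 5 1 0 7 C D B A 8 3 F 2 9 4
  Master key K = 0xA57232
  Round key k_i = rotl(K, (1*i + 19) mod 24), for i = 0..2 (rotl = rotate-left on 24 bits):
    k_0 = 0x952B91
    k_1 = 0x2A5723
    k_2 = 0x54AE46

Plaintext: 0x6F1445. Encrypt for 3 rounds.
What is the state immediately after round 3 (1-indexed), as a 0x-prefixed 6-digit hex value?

0x3000DD

s_0 = plaintext = 0x6F1445
s_1 = Round(s_0, k_0) = 0x4452D1
s_2 = Round(s_1, k_1) = 0x2D1300
s_3 = Round(s_2, k_2) = 0x3000DD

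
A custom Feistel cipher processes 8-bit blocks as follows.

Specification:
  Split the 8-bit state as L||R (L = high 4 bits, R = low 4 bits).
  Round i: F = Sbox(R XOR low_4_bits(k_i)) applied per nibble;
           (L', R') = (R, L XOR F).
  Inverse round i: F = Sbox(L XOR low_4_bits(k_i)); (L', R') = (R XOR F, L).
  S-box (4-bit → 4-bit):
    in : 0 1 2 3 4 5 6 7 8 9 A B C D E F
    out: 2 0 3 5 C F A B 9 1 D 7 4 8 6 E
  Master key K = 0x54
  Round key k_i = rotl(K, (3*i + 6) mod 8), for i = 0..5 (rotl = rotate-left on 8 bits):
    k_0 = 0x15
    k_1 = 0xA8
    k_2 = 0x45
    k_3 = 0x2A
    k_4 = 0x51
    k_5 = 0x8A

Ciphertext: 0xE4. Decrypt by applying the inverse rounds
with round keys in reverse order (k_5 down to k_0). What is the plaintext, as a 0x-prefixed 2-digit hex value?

0xAB

s_0 = ciphertext = 0xE4
s_1 = InvRound(s_0, k_5) = 0x8E
s_2 = InvRound(s_1, k_4) = 0xF8
s_3 = InvRound(s_2, k_3) = 0x7F
s_4 = InvRound(s_3, k_2) = 0xC7
s_5 = InvRound(s_4, k_1) = 0xBC
s_6 = InvRound(s_5, k_0) = 0xAB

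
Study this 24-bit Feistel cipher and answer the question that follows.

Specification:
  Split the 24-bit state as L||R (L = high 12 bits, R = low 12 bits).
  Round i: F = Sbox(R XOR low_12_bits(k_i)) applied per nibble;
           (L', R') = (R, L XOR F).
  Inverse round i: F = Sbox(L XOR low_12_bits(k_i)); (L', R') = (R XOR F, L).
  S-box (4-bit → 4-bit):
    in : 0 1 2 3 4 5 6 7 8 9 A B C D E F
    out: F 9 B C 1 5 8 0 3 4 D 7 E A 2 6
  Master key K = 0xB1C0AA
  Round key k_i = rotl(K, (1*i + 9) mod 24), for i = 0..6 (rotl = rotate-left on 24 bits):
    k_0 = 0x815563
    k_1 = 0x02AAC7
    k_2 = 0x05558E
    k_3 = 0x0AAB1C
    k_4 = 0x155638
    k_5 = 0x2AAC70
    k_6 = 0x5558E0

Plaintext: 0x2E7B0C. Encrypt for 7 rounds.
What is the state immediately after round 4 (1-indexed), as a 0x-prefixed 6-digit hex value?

0xC3C66B

s_0 = plaintext = 0x2E7B0C
s_1 = Round(s_0, k_0) = 0xB0C061
s_2 = Round(s_1, k_1) = 0x0616D4
s_3 = Round(s_2, k_2) = 0x6D4C3C
s_4 = Round(s_3, k_3) = 0xC3C66B
s_5 = Round(s_4, k_4) = 0x66B360
s_6 = Round(s_5, k_5) = 0x3600F4
s_7 = Round(s_6, k_6) = 0x0F40F1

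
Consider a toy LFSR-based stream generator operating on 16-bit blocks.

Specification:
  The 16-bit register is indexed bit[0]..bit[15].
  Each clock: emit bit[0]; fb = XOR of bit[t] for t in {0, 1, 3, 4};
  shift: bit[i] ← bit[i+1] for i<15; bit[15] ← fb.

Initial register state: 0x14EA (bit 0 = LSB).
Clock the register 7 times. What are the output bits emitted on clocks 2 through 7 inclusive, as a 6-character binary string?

reg_0 = 0x14EA
clock 1: out=0, reg = 0x0A75
clock 2: out=1, reg = 0x053A
clock 3: out=0, reg = 0x829D
clock 4: out=1, reg = 0xC14E
clock 5: out=0, reg = 0x60A7
clock 6: out=1, reg = 0x3053
clock 7: out=1, reg = 0x9829

101011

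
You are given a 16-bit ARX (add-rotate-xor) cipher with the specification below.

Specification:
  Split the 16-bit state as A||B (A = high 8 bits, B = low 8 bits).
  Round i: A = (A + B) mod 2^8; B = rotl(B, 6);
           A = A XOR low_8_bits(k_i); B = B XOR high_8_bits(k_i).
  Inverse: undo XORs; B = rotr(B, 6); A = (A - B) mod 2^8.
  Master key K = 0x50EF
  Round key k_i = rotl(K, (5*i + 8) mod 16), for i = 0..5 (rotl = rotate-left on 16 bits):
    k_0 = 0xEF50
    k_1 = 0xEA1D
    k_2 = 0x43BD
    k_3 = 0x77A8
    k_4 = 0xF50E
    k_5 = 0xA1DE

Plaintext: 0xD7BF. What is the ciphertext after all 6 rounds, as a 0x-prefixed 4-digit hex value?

s_0 = plaintext = 0xD7BF
s_1 = Round(s_0, k_0) = 0xC600
s_2 = Round(s_1, k_1) = 0xDBEA
s_3 = Round(s_2, k_2) = 0x78F9
s_4 = Round(s_3, k_3) = 0xD909
s_5 = Round(s_4, k_4) = 0xECB7
s_6 = Round(s_5, k_5) = 0x7D4C

0x7D4C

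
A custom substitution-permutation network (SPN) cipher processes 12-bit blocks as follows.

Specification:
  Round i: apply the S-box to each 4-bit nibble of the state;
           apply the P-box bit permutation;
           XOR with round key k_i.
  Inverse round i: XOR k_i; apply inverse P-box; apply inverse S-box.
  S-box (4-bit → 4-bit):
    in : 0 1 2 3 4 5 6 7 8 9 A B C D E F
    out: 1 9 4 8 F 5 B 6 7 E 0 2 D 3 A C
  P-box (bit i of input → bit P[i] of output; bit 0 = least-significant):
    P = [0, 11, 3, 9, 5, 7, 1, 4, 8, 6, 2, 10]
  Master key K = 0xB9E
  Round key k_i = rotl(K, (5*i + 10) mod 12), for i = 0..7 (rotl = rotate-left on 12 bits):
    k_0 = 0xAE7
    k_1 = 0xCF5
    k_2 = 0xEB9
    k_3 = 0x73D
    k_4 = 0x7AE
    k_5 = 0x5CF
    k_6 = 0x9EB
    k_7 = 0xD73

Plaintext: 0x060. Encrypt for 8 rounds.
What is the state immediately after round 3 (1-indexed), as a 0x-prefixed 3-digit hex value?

0x16A

s_0 = plaintext = 0x060
s_1 = Round(s_0, k_0) = 0xB56
s_2 = Round(s_1, k_1) = 0x696
s_3 = Round(s_2, k_2) = 0x16A
s_4 = Round(s_3, k_3) = 0x28D
s_5 = Round(s_4, k_4) = 0xF09
s_6 = Round(s_5, k_5) = 0xBE3
s_7 = Round(s_6, k_6) = 0xB3B
s_8 = Round(s_7, k_7) = 0x523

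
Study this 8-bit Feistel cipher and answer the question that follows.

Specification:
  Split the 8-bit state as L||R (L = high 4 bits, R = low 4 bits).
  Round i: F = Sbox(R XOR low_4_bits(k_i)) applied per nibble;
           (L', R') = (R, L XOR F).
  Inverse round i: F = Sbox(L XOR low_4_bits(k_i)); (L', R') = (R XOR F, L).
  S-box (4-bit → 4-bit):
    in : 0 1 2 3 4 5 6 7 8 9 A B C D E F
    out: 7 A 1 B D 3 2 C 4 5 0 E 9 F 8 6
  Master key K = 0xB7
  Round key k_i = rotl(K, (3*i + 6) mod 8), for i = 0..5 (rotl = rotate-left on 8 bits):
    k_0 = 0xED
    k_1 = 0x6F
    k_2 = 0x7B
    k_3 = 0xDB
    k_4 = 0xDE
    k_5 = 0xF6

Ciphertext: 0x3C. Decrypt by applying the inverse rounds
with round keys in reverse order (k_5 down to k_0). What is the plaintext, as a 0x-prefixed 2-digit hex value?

s_0 = ciphertext = 0x3C
s_1 = InvRound(s_0, k_5) = 0xF3
s_2 = InvRound(s_1, k_4) = 0x9F
s_3 = InvRound(s_2, k_3) = 0xE9
s_4 = InvRound(s_3, k_2) = 0xAE
s_5 = InvRound(s_4, k_1) = 0xDA
s_6 = InvRound(s_5, k_0) = 0xDD

0xDD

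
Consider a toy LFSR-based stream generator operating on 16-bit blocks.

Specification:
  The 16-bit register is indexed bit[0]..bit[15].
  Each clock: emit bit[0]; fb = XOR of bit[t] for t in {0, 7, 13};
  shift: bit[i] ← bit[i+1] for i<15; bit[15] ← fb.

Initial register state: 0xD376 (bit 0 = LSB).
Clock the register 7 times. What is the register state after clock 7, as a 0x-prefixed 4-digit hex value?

reg_0 = 0xD376
clock 1: out=0, reg = 0x69BB
clock 2: out=1, reg = 0xB4DD
clock 3: out=1, reg = 0xDA6E
clock 4: out=0, reg = 0x6D37
clock 5: out=1, reg = 0x369B
clock 6: out=1, reg = 0x9B4D
clock 7: out=1, reg = 0xCDA6

0xCDA6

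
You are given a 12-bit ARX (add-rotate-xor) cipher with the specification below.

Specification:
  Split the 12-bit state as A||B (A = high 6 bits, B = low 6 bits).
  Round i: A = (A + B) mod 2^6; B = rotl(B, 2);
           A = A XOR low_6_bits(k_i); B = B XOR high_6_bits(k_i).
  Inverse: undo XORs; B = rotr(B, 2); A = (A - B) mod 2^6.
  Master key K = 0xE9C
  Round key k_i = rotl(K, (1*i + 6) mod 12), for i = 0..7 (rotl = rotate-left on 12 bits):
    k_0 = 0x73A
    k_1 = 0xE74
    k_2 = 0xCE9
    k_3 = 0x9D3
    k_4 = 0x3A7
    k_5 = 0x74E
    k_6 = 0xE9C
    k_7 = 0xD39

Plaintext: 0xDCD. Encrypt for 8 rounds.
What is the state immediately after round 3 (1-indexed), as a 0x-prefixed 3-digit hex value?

s_0 = plaintext = 0xDCD
s_1 = Round(s_0, k_0) = 0xFA8
s_2 = Round(s_1, k_1) = 0x49B
s_3 = Round(s_2, k_2) = 0x11E
s_4 = Round(s_3, k_3) = 0xC5E
s_5 = Round(s_4, k_4) = 0xA37
s_6 = Round(s_5, k_5) = 0x442
s_7 = Round(s_6, k_6) = 0x3F2
s_8 = Round(s_7, k_7) = 0xE3F

0x11E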